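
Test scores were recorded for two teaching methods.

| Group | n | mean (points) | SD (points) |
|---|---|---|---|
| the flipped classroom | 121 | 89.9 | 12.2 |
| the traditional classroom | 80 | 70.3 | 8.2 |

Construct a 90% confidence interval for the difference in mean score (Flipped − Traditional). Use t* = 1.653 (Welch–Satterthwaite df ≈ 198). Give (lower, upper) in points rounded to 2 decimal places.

Standard errors of each mean: 12.2/√121 = 1.1091 and 8.2/√80 = 0.9168.
SE(x̄₁ − x̄₂) = √(1.1091² + 0.9168²) = 1.4390 for independent samples with unequal variances.
With t* = 1.653, the margin is 1.653 × 1.4390 = 2.3787.
x̄₁ − x̄₂ = 89.9 − 70.3 = 19.6000; the interval is 19.6000 ± 2.3787 = (17.22, 21.98).

(17.22, 21.98)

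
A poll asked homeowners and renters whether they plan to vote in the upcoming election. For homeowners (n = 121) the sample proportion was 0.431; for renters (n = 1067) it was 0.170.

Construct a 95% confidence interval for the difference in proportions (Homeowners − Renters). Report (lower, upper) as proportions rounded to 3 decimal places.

SE₁ = √(p̂₁(1−p̂₁)/n₁) = √(0.4310·0.5690/121) = 0.04502; SE₂ = √(0.1700·0.8300/1067) = 0.01150.
Independent samples: SE of the difference = √(SE₁² + SE₂²) = √(0.0020268004 + 0.00013225) = 0.04647.
z* for 95% confidence is 1.960, so the margin of error is 1.960 × 0.04647 = 0.09108.
Point estimate p̂₁ − p̂₂ = 0.4310 − 0.1700 = 0.2610.
0.2610 ± 0.09108 → (0.170, 0.352).

(0.170, 0.352)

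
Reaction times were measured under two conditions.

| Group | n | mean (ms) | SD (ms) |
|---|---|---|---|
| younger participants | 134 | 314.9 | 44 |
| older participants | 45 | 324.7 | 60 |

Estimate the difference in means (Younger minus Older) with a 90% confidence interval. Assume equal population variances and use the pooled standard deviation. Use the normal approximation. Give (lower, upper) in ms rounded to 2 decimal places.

s_p = √[((n₁−1)s₁² + (n₂−1)s₂²)/(n₁+n₂−2)] = √[(133·44² + 44·60²)/177] = 48.4732.
SE = 48.4732·√(1/134 + 1/45) = 8.3516.
With z* = 1.645, margin = 1.645 × 8.3516 = 13.7384.
x̄₁ − x̄₂ = 314.9 − 324.7 = -9.8000; interval -9.8000 ± 13.7384 = (-23.54, 3.94).

(-23.54, 3.94)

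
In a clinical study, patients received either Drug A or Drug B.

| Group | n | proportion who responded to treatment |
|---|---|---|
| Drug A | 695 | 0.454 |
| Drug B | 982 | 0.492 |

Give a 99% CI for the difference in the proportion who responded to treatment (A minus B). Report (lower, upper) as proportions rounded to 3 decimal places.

(-0.102, 0.026)

SE₁ = √(p̂₁(1−p̂₁)/n₁) = √(0.4540·0.5460/695) = 0.01889; SE₂ = √(0.4920·0.5080/982) = 0.01595.
Independent samples: SE of the difference = √(SE₁² + SE₂²) = √(0.0003568321 + 0.0002544025) = 0.02472.
z* for 99% confidence is 2.576, so the margin of error is 2.576 × 0.02472 = 0.06368.
Point estimate p̂₁ − p̂₂ = 0.4540 − 0.4920 = -0.0380.
-0.0380 ± 0.06368 → (-0.102, 0.026).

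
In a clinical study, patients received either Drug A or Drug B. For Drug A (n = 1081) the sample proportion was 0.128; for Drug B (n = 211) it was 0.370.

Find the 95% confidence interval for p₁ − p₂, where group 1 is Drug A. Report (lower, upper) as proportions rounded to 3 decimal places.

SE₁ = √(p̂₁(1−p̂₁)/n₁) = √(0.1280·0.8720/1081) = 0.01016; SE₂ = √(0.3700·0.6300/211) = 0.03324.
Independent samples: SE of the difference = √(SE₁² + SE₂²) = √(0.0001032256 + 0.0011048976) = 0.03476.
z* for 95% confidence is 1.960, so the margin of error is 1.960 × 0.03476 = 0.06813.
Point estimate p̂₁ − p̂₂ = 0.1280 − 0.3700 = -0.2420.
-0.2420 ± 0.06813 → (-0.310, -0.174).

(-0.310, -0.174)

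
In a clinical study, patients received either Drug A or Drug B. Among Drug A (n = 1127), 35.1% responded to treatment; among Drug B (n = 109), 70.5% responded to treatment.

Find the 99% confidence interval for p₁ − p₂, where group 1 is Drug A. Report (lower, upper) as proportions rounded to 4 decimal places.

(-0.4723, -0.2357)

Each SE is √(p̂(1−p̂)/n): √(0.3510·0.6490/1127) = 0.01422 and √(0.7050·0.2950/109) = 0.04368.
SE(p̂₁ − p̂₂) = √(SE₁² + SE₂²) = √(0.0002022084 + 0.0019079424) = 0.04594, since the two samples are independent.
At 99% confidence z* = 2.576; margin = 2.576 × 0.04594 = 0.11834.
The difference is 0.3510 − 0.7050 = -0.3540, so the interval is -0.3540 ± 0.11834 = (-0.4723, -0.2357).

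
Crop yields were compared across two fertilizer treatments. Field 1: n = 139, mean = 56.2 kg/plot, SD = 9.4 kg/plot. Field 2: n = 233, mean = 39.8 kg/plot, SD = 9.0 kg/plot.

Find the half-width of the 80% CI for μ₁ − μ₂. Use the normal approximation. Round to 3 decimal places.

1.271

Standard errors of each mean: 9.4/√139 = 0.7973 and 9.0/√233 = 0.5896.
SE(x̄₁ − x̄₂) = √(0.7973² + 0.5896²) = 0.9916 for independent samples with unequal variances.
With z* = 1.282, the margin is 1.282 × 0.9916 = 1.2712.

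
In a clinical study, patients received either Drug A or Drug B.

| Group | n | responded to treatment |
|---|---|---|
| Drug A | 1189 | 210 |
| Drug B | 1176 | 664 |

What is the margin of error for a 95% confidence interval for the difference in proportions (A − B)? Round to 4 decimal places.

0.0357

p̂₁ = 210/1189 = 0.1766 and p̂₂ = 664/1176 = 0.5646.
SE₁ = √(p̂₁(1−p̂₁)/n₁) = √(0.1766·0.8234/1189) = 0.01106; SE₂ = √(0.5646·0.4354/1176) = 0.01446.
Independent samples: SE of the difference = √(SE₁² + SE₂²) = √(0.0001223236 + 0.0002090916) = 0.01820.
z* for 95% confidence is 1.960, so the margin of error is 1.960 × 0.01820 = 0.03567.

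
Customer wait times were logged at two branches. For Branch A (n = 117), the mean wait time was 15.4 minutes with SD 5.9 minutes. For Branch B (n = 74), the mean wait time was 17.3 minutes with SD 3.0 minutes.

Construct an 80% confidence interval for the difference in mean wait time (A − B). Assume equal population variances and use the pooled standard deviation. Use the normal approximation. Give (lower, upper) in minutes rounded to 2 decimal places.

s_p = √[((n₁−1)s₁² + (n₂−1)s₂²)/(n₁+n₂−2)] = √[(116·5.9² + 73·3.0²)/189] = 4.9841.
SE = 4.9841·√(1/117 + 1/74) = 0.7403.
With z* = 1.282, margin = 1.282 × 0.7403 = 0.9491.
x̄₁ − x̄₂ = 15.4 − 17.3 = -1.9000; interval -1.9000 ± 0.9491 = (-2.85, -0.95).

(-2.85, -0.95)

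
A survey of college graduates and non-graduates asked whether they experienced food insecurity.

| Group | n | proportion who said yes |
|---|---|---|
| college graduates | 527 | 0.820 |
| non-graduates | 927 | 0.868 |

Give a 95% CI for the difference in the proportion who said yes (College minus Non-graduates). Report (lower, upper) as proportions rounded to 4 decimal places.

Each SE is √(p̂(1−p̂)/n): √(0.8200·0.1800/527) = 0.01674 and √(0.8680·0.1320/927) = 0.01112.
SE(p̂₁ − p̂₂) = √(SE₁² + SE₂²) = √(0.0002802276 + 0.0001236544) = 0.02010, since the two samples are independent.
At 95% confidence z* = 1.960; margin = 1.960 × 0.02010 = 0.03940.
The difference is 0.8200 − 0.8680 = -0.0480, so the interval is -0.0480 ± 0.03940 = (-0.0874, -0.0086).

(-0.0874, -0.0086)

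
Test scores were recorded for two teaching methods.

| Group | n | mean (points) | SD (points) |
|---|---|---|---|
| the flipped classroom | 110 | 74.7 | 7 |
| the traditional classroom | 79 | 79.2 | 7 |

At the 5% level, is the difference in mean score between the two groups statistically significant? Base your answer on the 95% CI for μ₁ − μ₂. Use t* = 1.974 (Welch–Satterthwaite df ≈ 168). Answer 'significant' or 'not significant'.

Standard errors of each mean: 7/√110 = 0.6674 and 7/√79 = 0.7876.
SE(x̄₁ − x̄₂) = √(0.6674² + 0.7876²) = 1.0323 for independent samples with unequal variances.
With t* = 1.974, the margin is 1.974 × 1.0323 = 2.0378.
x̄₁ − x̄₂ = 74.7 − 79.2 = -4.5000; the interval is -4.5000 ± 2.0378 = (-6.5378, -2.4622).
The interval (-6.5378, -2.4622) does not contain 0, so the difference is significant.

significant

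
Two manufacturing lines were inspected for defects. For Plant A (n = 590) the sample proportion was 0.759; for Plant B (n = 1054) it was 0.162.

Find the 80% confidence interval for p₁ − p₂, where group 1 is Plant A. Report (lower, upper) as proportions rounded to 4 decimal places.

(0.5701, 0.6239)

Each SE is √(p̂(1−p̂)/n): √(0.7590·0.2410/590) = 0.01761 and √(0.1620·0.8380/1054) = 0.01135.
SE(p̂₁ − p̂₂) = √(SE₁² + SE₂²) = √(0.0003101121 + 0.0001288225) = 0.02095, since the two samples are independent.
At 80% confidence z* = 1.282; margin = 1.282 × 0.02095 = 0.02686.
The difference is 0.7590 − 0.1620 = 0.5970, so the interval is 0.5970 ± 0.02686 = (0.5701, 0.6239).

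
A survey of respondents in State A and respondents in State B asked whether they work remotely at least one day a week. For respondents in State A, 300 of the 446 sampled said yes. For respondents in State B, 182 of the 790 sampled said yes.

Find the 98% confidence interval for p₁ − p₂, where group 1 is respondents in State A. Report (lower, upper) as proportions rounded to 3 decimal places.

First, p̂₁ = 300/446 = 0.6726; p̂₂ = 182/790 = 0.2304.
The two standard errors are √(0.6726×0.3274/446) = 0.02222 and √(0.2304×0.7696/790) = 0.01498.
Because the samples are independent, SE_diff = √(0.02222² + 0.01498²) = 0.02680.
Using z* = 2.326 for 98%, ME = 2.326 × 0.02680 = 0.06234.
p̂₁ − p̂₂ = 0.4422; interval 0.4422 ± 0.06234 gives (0.380, 0.505).

(0.380, 0.505)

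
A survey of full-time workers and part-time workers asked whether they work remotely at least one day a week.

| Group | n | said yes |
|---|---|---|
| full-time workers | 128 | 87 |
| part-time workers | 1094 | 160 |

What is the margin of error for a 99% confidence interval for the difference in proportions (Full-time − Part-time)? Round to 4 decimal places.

First, p̂₁ = 87/128 = 0.6797; p̂₂ = 160/1094 = 0.1463.
The two standard errors are √(0.6797×0.3203/128) = 0.04124 and √(0.1463×0.8537/1094) = 0.01068.
Because the samples are independent, SE_diff = √(0.04124² + 0.01068²) = 0.04260.
Using z* = 2.576 for 99%, ME = 2.576 × 0.04260 = 0.10974.

0.1097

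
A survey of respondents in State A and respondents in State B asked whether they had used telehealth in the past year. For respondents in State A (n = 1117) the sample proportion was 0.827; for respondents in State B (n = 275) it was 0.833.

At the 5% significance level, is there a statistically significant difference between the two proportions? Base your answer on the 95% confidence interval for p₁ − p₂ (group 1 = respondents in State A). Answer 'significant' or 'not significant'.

not significant

SE₁ = √(p̂₁(1−p̂₁)/n₁) = √(0.8270·0.1730/1117) = 0.01132; SE₂ = √(0.8330·0.1670/275) = 0.02249.
Independent samples: SE of the difference = √(SE₁² + SE₂²) = √(0.0001281424 + 0.0005058001) = 0.02518.
z* for 95% confidence is 1.960, so the margin of error is 1.960 × 0.02518 = 0.04935.
Point estimate p̂₁ − p̂₂ = 0.8270 − 0.8330 = -0.0060.
-0.0060 ± 0.04935 → (-0.05535, 0.04335).
The interval (-0.05535, 0.04335) contains 0, so the difference is not significant.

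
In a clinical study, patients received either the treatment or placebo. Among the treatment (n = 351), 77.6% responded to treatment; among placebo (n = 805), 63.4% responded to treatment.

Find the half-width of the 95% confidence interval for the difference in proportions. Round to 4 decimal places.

0.0549

Each SE is √(p̂(1−p̂)/n): √(0.7760·0.2240/351) = 0.02225 and √(0.6340·0.3660/805) = 0.01698.
SE(p̂₁ − p̂₂) = √(SE₁² + SE₂²) = √(0.0004950625 + 0.0002883204) = 0.02799, since the two samples are independent.
At 95% confidence z* = 1.960; margin = 1.960 × 0.02799 = 0.05486.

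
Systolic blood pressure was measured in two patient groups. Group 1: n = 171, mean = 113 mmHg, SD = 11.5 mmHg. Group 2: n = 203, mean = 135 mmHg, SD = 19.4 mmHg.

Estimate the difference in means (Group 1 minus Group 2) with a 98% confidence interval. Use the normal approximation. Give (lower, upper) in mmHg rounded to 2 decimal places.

Per-group SEs: s₁/√n₁ = 11.5/√171 = 0.8794, s₂/√n₂ = 19.4/√203 = 1.3616.
Unpooled SE of the difference: √(0.77334436 + 1.85395456) = 1.6209.
Margin of error = z* · SE = 2.326 × 1.6209 = 3.7702.
x̄₁ − x̄₂ = 113 − 135 = -22.0000.
CI: -22.0000 ± 3.7702 = (-25.77, -18.23).

(-25.77, -18.23)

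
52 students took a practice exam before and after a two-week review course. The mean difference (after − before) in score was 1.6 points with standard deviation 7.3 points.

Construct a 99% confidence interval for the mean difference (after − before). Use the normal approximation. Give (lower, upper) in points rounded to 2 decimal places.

Paired design: SE = s_d/√n = 7.3/√52 = 1.0123.
z* = 2.576; margin of error = 2.576 × 1.0123 = 2.6077.
1.6 ± 2.6077 → (-1.01, 4.21).

(-1.01, 4.21)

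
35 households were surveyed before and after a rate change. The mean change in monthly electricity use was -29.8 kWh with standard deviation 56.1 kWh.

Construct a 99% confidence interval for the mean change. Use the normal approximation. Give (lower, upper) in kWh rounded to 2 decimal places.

Paired design: SE = s_d/√n = 56.1/√35 = 9.4826.
z* = 2.576; margin of error = 2.576 × 9.4826 = 24.4272.
-29.8 ± 24.4272 → (-54.23, -5.37).

(-54.23, -5.37)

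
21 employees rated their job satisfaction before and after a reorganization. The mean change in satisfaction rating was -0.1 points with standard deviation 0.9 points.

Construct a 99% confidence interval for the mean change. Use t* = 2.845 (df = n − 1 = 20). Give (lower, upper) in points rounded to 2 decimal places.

(-0.66, 0.46)

This is a matched-pairs design, so SE = s_d/√n = 0.9/√21 = 0.1964.
Margin = 2.845 × 0.1964 = 0.5588; the interval is -0.1 ± 0.5588 = (-0.66, 0.46).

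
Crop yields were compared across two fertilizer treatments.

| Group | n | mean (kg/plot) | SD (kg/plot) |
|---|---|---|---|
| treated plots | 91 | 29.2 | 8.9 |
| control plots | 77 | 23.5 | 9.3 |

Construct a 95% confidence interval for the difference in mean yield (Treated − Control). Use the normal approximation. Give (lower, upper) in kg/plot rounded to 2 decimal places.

Standard errors of each mean: 8.9/√91 = 0.9330 and 9.3/√77 = 1.0598.
SE(x̄₁ − x̄₂) = √(0.9330² + 1.0598²) = 1.4120 for independent samples with unequal variances.
With z* = 1.960, the margin is 1.960 × 1.4120 = 2.7675.
x̄₁ − x̄₂ = 29.2 − 23.5 = 5.7000; the interval is 5.7000 ± 2.7675 = (2.93, 8.47).

(2.93, 8.47)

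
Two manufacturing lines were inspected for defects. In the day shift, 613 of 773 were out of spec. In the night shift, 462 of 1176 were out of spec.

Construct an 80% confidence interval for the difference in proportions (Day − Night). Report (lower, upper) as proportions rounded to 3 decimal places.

(0.374, 0.426)

p̂₁ = 613/773 = 0.7930 and p̂₂ = 462/1176 = 0.3929.
SE₁ = √(p̂₁(1−p̂₁)/n₁) = √(0.7930·0.2070/773) = 0.01457; SE₂ = √(0.3929·0.6071/1176) = 0.01424.
Independent samples: SE of the difference = √(SE₁² + SE₂²) = √(0.0002122849 + 0.0002027776) = 0.02037.
z* for 80% confidence is 1.282, so the margin of error is 1.282 × 0.02037 = 0.02611.
Point estimate p̂₁ − p̂₂ = 0.7930 − 0.3929 = 0.4001.
0.4001 ± 0.02611 → (0.374, 0.426).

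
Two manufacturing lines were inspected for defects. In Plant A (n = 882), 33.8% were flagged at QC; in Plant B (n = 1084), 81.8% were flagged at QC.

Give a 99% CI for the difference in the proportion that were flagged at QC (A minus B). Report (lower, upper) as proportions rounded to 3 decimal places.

(-0.531, -0.429)

The two standard errors are √(0.3380×0.6620/882) = 0.01593 and √(0.8180×0.1820/1084) = 0.01172.
Because the samples are independent, SE_diff = √(0.01593² + 0.01172²) = 0.01978.
Using z* = 2.576 for 99%, ME = 2.576 × 0.01978 = 0.05095.
p̂₁ − p̂₂ = -0.4800; interval -0.4800 ± 0.05095 gives (-0.531, -0.429).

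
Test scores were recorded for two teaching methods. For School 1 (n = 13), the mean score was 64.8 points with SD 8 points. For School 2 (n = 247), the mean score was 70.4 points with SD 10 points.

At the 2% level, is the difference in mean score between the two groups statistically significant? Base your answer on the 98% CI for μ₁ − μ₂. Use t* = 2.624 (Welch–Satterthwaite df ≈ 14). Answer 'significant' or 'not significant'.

not significant

Per-group SEs: s₁/√n₁ = 8/√13 = 2.2188, s₂/√n₂ = 10/√247 = 0.6363.
Unpooled SE of the difference: √(4.92307344 + 0.40487769) = 2.3082.
Margin of error = t* · SE = 2.624 × 2.3082 = 6.0567.
x̄₁ − x̄₂ = 64.8 − 70.4 = -5.6000.
CI: -5.6000 ± 6.0567 = (-11.6567, 0.4567).
The interval (-11.6567, 0.4567) contains 0, so the difference is not significant.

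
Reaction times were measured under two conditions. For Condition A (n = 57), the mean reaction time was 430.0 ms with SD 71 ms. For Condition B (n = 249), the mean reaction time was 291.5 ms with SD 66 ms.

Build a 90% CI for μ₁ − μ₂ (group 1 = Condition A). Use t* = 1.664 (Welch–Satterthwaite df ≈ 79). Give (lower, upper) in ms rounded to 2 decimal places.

SE₁ = s₁/√n₁ = 71/√57 = 9.4042; SE₂ = 66/√249 = 4.1826.
Independent samples, unequal variances: SE_diff = √(SE₁² + SE₂²) = √(88.43897764 + 17.49414276) = 10.2924.
t* = 1.664, so margin of error = 1.664 × 10.2924 = 17.1266.
Difference in means = 430.0 − 291.5 = 138.5000.
138.5000 ± 17.1266 → (121.37, 155.63).

(121.37, 155.63)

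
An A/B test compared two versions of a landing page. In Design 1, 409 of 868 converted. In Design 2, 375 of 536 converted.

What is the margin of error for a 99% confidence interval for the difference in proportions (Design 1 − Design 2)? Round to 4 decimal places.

First, p̂₁ = 409/868 = 0.4712; p̂₂ = 375/536 = 0.6996.
The two standard errors are √(0.4712×0.5288/868) = 0.01694 and √(0.6996×0.3004/536) = 0.01980.
Because the samples are independent, SE_diff = √(0.01694² + 0.01980²) = 0.02606.
Using z* = 2.576 for 99%, ME = 2.576 × 0.02606 = 0.06713.

0.0671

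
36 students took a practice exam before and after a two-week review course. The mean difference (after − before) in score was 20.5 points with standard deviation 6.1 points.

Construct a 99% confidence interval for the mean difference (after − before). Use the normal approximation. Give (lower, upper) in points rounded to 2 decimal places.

Paired design: SE = s_d/√n = 6.1/√36 = 1.0167.
z* = 2.576; margin of error = 2.576 × 1.0167 = 2.6190.
20.5 ± 2.6190 → (17.88, 23.12).

(17.88, 23.12)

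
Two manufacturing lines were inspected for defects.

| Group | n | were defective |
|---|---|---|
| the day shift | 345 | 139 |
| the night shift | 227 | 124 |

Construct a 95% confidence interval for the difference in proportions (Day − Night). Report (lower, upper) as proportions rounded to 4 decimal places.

(-0.2263, -0.0605)

Sample proportions: 139/345 = 0.4029, 124/227 = 0.5463.
Each SE is √(p̂(1−p̂)/n): √(0.4029·0.5971/345) = 0.02641 and √(0.5463·0.4537/227) = 0.03304.
SE(p̂₁ − p̂₂) = √(SE₁² + SE₂²) = √(0.0006974881 + 0.0010916416) = 0.04230, since the two samples are independent.
At 95% confidence z* = 1.960; margin = 1.960 × 0.04230 = 0.08291.
The difference is 0.4029 − 0.5463 = -0.1434, so the interval is -0.1434 ± 0.08291 = (-0.2263, -0.0605).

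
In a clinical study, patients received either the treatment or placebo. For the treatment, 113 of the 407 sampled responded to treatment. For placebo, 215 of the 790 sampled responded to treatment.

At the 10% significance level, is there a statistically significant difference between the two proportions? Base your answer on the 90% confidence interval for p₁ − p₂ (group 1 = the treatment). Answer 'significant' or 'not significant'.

p̂₁ = 113/407 = 0.2776 and p̂₂ = 215/790 = 0.2722.
SE₁ = √(p̂₁(1−p̂₁)/n₁) = √(0.2776·0.7224/407) = 0.02220; SE₂ = √(0.2722·0.7278/790) = 0.01584.
Independent samples: SE of the difference = √(SE₁² + SE₂²) = √(0.00049284 + 0.0002509056) = 0.02727.
z* for 90% confidence is 1.645, so the margin of error is 1.645 × 0.02727 = 0.04486.
Point estimate p̂₁ − p̂₂ = 0.2776 − 0.2722 = 0.0054.
0.0054 ± 0.04486 → (-0.03946, 0.05026).
The interval (-0.03946, 0.05026) contains 0, so the difference is not significant.

not significant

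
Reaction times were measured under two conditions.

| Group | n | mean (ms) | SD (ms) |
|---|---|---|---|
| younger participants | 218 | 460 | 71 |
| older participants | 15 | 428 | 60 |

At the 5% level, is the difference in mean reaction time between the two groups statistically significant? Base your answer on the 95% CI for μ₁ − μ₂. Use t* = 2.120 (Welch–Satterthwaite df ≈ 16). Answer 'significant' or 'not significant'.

not significant

SE₁ = s₁/√n₁ = 71/√218 = 4.8087; SE₂ = 60/√15 = 15.4919.
Independent samples, unequal variances: SE_diff = √(SE₁² + SE₂²) = √(23.12359569 + 239.99896561) = 16.2211.
t* = 2.120, so margin of error = 2.120 × 16.2211 = 34.3887.
Difference in means = 460 − 428 = 32.0000.
32.0000 ± 34.3887 → (-2.3887, 66.3887).
The interval (-2.3887, 66.3887) contains 0, so the difference is not significant.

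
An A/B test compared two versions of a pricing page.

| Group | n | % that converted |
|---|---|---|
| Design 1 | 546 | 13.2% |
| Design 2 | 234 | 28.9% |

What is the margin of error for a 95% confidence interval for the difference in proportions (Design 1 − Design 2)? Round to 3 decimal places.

0.065

The two standard errors are √(0.1320×0.8680/546) = 0.01449 and √(0.2890×0.7110/234) = 0.02963.
Because the samples are independent, SE_diff = √(0.01449² + 0.02963²) = 0.03298.
Using z* = 1.960 for 95%, ME = 1.960 × 0.03298 = 0.06464.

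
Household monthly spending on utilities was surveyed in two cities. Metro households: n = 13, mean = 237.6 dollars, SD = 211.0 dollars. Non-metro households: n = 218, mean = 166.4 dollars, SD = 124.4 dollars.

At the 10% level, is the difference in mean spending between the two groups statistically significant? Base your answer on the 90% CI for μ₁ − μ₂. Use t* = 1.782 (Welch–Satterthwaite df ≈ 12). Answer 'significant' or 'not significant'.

not significant

SE₁ = s₁/√n₁ = 211.0/√13 = 58.5209; SE₂ = 124.4/√218 = 8.4254.
Independent samples, unequal variances: SE_diff = √(SE₁² + SE₂²) = √(3424.69573681 + 70.98736516) = 59.1243.
t* = 1.782, so margin of error = 1.782 × 59.1243 = 105.3595.
Difference in means = 237.6 − 166.4 = 71.2000.
71.2000 ± 105.3595 → (-34.1595, 176.5595).
The interval (-34.1595, 176.5595) contains 0, so the difference is not significant.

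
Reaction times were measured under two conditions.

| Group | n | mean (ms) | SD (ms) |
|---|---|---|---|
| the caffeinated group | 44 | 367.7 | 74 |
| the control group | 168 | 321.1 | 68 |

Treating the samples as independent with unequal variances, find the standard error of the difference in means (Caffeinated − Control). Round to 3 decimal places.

Standard errors of each mean: 74/√44 = 11.1559 and 68/√168 = 5.2463.
SE(x̄₁ − x̄₂) = √(11.1559² + 5.2463²) = 12.3279 for independent samples with unequal variances.

12.328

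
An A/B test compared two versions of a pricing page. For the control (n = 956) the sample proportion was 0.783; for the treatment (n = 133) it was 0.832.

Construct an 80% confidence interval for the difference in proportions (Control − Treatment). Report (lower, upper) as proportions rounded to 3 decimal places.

The two standard errors are √(0.7830×0.2170/956) = 0.01333 and √(0.8320×0.1680/133) = 0.03242.
Because the samples are independent, SE_diff = √(0.01333² + 0.03242²) = 0.03505.
Using z* = 1.282 for 80%, ME = 1.282 × 0.03505 = 0.04493.
p̂₁ − p̂₂ = -0.0490; interval -0.0490 ± 0.04493 gives (-0.094, -0.004).

(-0.094, -0.004)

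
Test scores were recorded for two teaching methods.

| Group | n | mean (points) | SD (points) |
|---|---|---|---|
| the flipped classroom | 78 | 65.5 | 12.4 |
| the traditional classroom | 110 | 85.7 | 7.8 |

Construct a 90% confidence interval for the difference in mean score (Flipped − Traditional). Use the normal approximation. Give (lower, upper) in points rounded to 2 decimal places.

(-22.81, -17.59)

SE₁ = s₁/√n₁ = 12.4/√78 = 1.4040; SE₂ = 7.8/√110 = 0.7437.
Independent samples, unequal variances: SE_diff = √(SE₁² + SE₂²) = √(1.971216 + 0.55308969) = 1.5888.
z* = 1.645, so margin of error = 1.645 × 1.5888 = 2.6136.
Difference in means = 65.5 − 85.7 = -20.2000.
-20.2000 ± 2.6136 → (-22.81, -17.59).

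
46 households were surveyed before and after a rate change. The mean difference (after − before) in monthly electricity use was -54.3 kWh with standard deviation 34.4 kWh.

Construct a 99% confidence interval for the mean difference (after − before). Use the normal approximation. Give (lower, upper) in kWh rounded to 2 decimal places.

Paired design: SE = s_d/√n = 34.4/√46 = 5.0720.
z* = 2.576; margin of error = 2.576 × 5.0720 = 13.0655.
-54.3 ± 13.0655 → (-67.37, -41.23).

(-67.37, -41.23)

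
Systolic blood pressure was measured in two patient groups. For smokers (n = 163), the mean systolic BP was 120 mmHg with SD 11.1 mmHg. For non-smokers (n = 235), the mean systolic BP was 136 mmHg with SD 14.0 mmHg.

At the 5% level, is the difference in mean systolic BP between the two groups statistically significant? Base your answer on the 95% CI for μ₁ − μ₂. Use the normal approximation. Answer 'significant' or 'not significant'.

Standard errors of each mean: 11.1/√163 = 0.8694 and 14.0/√235 = 0.9133.
SE(x̄₁ − x̄₂) = √(0.8694² + 0.9133²) = 1.2609 for independent samples with unequal variances.
With z* = 1.960, the margin is 1.960 × 1.2609 = 2.4714.
x̄₁ − x̄₂ = 120 − 136 = -16.0000; the interval is -16.0000 ± 2.4714 = (-18.4714, -13.5286).
The interval (-18.4714, -13.5286) does not contain 0, so the difference is significant.

significant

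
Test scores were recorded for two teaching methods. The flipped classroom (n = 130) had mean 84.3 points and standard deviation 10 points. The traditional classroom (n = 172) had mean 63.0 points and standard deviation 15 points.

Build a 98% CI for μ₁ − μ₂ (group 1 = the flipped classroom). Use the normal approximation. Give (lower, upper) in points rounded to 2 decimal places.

(17.95, 24.65)

Per-group SEs: s₁/√n₁ = 10/√130 = 0.8771, s₂/√n₂ = 15/√172 = 1.1437.
Unpooled SE of the difference: √(0.76930441 + 1.30804969) = 1.4413.
Margin of error = z* · SE = 2.326 × 1.4413 = 3.3525.
x̄₁ − x̄₂ = 84.3 − 63.0 = 21.3000.
CI: 21.3000 ± 3.3525 = (17.95, 24.65).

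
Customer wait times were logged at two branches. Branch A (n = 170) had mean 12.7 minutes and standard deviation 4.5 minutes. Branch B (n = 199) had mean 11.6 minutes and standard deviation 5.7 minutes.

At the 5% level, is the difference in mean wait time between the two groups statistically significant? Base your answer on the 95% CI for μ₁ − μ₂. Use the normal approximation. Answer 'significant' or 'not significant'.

Per-group SEs: s₁/√n₁ = 4.5/√170 = 0.3451, s₂/√n₂ = 5.7/√199 = 0.4041.
Unpooled SE of the difference: √(0.11909401 + 0.16329681) = 0.5314.
Margin of error = z* · SE = 1.960 × 0.5314 = 1.0415.
x̄₁ − x̄₂ = 12.7 − 11.6 = 1.1000.
CI: 1.1000 ± 1.0415 = (0.0585, 2.1415).
The interval (0.0585, 2.1415) does not contain 0, so the difference is significant.

significant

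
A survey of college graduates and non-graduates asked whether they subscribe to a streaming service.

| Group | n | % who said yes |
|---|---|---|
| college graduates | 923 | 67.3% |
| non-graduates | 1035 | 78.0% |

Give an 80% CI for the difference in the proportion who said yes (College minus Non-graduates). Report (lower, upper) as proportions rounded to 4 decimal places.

(-0.1328, -0.0812)

The two standard errors are √(0.6730×0.3270/923) = 0.01544 and √(0.7800×0.2200/1035) = 0.01288.
Because the samples are independent, SE_diff = √(0.01544² + 0.01288²) = 0.02011.
Using z* = 1.282 for 80%, ME = 1.282 × 0.02011 = 0.02578.
p̂₁ − p̂₂ = -0.1070; interval -0.1070 ± 0.02578 gives (-0.1328, -0.0812).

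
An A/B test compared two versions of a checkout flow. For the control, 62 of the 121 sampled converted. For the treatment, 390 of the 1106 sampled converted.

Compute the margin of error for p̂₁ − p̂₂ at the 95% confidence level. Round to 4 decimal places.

p̂₁ = 62/121 = 0.5124 and p̂₂ = 390/1106 = 0.3526.
SE₁ = √(p̂₁(1−p̂₁)/n₁) = √(0.5124·0.4876/121) = 0.04544; SE₂ = √(0.3526·0.6474/1106) = 0.01437.
Independent samples: SE of the difference = √(SE₁² + SE₂²) = √(0.0020647936 + 0.0002064969) = 0.04766.
z* for 95% confidence is 1.960, so the margin of error is 1.960 × 0.04766 = 0.09341.

0.0934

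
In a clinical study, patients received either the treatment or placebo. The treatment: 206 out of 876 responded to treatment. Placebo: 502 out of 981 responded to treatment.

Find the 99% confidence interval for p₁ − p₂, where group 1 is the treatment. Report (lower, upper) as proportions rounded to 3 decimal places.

(-0.332, -0.221)

p̂₁ = 206/876 = 0.2352 and p̂₂ = 502/981 = 0.5117.
SE₁ = √(p̂₁(1−p̂₁)/n₁) = √(0.2352·0.7648/876) = 0.01433; SE₂ = √(0.5117·0.4883/981) = 0.01596.
Independent samples: SE of the difference = √(SE₁² + SE₂²) = √(0.0002053489 + 0.0002547216) = 0.02145.
z* for 99% confidence is 2.576, so the margin of error is 2.576 × 0.02145 = 0.05526.
Point estimate p̂₁ − p̂₂ = 0.2352 − 0.5117 = -0.2765.
-0.2765 ± 0.05526 → (-0.332, -0.221).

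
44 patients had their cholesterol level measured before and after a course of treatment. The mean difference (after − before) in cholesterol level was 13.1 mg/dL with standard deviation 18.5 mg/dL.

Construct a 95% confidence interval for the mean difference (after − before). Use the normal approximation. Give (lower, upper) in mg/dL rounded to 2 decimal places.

(7.63, 18.57)

This is a matched-pairs design, so SE = s_d/√n = 18.5/√44 = 2.7890.
Margin = 1.960 × 2.7890 = 5.4664; the interval is 13.1 ± 5.4664 = (7.63, 18.57).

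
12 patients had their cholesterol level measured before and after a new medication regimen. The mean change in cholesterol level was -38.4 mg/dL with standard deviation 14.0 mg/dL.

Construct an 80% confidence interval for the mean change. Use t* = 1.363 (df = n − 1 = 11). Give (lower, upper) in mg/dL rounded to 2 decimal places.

(-43.91, -32.89)

Paired design: SE = s_d/√n = 14.0/√12 = 4.0415.
t* = 1.363; margin of error = 1.363 × 4.0415 = 5.5086.
-38.4 ± 5.5086 → (-43.91, -32.89).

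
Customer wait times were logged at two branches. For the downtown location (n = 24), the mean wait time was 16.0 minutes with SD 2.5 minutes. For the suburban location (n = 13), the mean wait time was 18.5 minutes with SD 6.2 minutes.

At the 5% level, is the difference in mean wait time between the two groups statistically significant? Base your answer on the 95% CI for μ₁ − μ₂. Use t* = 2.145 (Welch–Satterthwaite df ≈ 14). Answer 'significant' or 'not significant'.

not significant

Per-group SEs: s₁/√n₁ = 2.5/√24 = 0.5103, s₂/√n₂ = 6.2/√13 = 1.7196.
Unpooled SE of the difference: √(0.26040609 + 2.95702416) = 1.7937.
Margin of error = t* · SE = 2.145 × 1.7937 = 3.8475.
x̄₁ − x̄₂ = 16.0 − 18.5 = -2.5000.
CI: -2.5000 ± 3.8475 = (-6.3475, 1.3475).
The interval (-6.3475, 1.3475) contains 0, so the difference is not significant.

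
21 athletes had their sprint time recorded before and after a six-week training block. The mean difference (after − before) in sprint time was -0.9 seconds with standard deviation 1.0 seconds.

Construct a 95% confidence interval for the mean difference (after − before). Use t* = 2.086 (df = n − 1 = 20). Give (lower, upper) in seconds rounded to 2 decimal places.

This is a matched-pairs design, so SE = s_d/√n = 1.0/√21 = 0.2182.
Margin = 2.086 × 0.2182 = 0.4552; the interval is -0.9 ± 0.4552 = (-1.36, -0.44).

(-1.36, -0.44)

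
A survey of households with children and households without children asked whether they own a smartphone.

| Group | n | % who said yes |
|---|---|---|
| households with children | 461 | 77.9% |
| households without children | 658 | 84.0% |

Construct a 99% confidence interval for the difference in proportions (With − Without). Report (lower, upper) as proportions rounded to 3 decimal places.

(-0.123, 0.001)

The two standard errors are √(0.7790×0.2210/461) = 0.01932 and √(0.8400×0.1600/658) = 0.01429.
Because the samples are independent, SE_diff = √(0.01932² + 0.01429²) = 0.02403.
Using z* = 2.576 for 99%, ME = 2.576 × 0.02403 = 0.06190.
p̂₁ − p̂₂ = -0.0610; interval -0.0610 ± 0.06190 gives (-0.123, 0.001).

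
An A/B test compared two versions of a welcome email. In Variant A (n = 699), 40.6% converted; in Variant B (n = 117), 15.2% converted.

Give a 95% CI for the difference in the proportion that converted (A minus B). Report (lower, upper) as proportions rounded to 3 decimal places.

Each SE is √(p̂(1−p̂)/n): √(0.4060·0.5940/699) = 0.01857 and √(0.1520·0.8480/117) = 0.03319.
SE(p̂₁ − p̂₂) = √(SE₁² + SE₂²) = √(0.0003448449 + 0.0011015761) = 0.03803, since the two samples are independent.
At 95% confidence z* = 1.960; margin = 1.960 × 0.03803 = 0.07454.
The difference is 0.4060 − 0.1520 = 0.2540, so the interval is 0.2540 ± 0.07454 = (0.179, 0.329).

(0.179, 0.329)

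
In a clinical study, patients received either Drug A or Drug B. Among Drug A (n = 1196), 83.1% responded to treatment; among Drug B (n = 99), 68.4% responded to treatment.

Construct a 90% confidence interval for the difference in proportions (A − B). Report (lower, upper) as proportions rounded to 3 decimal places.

(0.068, 0.226)

SE₁ = √(p̂₁(1−p̂₁)/n₁) = √(0.8310·0.1690/1196) = 0.01084; SE₂ = √(0.6840·0.3160/99) = 0.04673.
Independent samples: SE of the difference = √(SE₁² + SE₂²) = √(0.0001175056 + 0.0021836929) = 0.04797.
z* for 90% confidence is 1.645, so the margin of error is 1.645 × 0.04797 = 0.07891.
Point estimate p̂₁ − p̂₂ = 0.8310 − 0.6840 = 0.1470.
0.1470 ± 0.07891 → (0.068, 0.226).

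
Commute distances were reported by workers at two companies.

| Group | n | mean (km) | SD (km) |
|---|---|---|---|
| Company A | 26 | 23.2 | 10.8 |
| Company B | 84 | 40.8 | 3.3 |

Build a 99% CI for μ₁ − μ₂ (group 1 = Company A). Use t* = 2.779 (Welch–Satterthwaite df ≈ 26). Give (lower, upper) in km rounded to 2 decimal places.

(-23.57, -11.63)

Standard errors of each mean: 10.8/√26 = 2.1181 and 3.3/√84 = 0.3601.
SE(x̄₁ − x̄₂) = √(2.1181² + 0.3601²) = 2.1485 for independent samples with unequal variances.
With t* = 2.779, the margin is 2.779 × 2.1485 = 5.9707.
x̄₁ − x̄₂ = 23.2 − 40.8 = -17.6000; the interval is -17.6000 ± 5.9707 = (-23.57, -11.63).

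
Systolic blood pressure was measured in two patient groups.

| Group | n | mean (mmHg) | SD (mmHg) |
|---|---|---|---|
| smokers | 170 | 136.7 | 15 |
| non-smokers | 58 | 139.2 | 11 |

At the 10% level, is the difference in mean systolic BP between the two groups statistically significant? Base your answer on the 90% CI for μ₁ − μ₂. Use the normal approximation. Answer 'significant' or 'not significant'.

Standard errors of each mean: 15/√170 = 1.1504 and 11/√58 = 1.4444.
SE(x̄₁ − x̄₂) = √(1.1504² + 1.4444²) = 1.8465 for independent samples with unequal variances.
With z* = 1.645, the margin is 1.645 × 1.8465 = 3.0375.
x̄₁ − x̄₂ = 136.7 − 139.2 = -2.5000; the interval is -2.5000 ± 3.0375 = (-5.5375, 0.5375).
The interval (-5.5375, 0.5375) contains 0, so the difference is not significant.

not significant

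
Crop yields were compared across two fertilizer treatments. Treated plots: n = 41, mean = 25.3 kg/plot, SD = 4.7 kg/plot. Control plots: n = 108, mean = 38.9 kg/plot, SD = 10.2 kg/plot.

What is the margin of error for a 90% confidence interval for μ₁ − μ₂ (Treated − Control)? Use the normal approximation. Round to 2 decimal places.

2.02

Per-group SEs: s₁/√n₁ = 4.7/√41 = 0.7340, s₂/√n₂ = 10.2/√108 = 0.9815.
Unpooled SE of the difference: √(0.538756 + 0.96334225) = 1.2256.
Margin of error = z* · SE = 1.645 × 1.2256 = 2.0161.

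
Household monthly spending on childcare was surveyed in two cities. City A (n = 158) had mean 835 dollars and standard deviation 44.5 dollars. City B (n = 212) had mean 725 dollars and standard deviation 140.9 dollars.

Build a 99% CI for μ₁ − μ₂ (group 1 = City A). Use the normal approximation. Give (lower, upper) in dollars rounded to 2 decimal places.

Per-group SEs: s₁/√n₁ = 44.5/√158 = 3.5402, s₂/√n₂ = 140.9/√212 = 9.6771.
Unpooled SE of the difference: √(12.53301604 + 93.64626441) = 10.3043.
Margin of error = z* · SE = 2.576 × 10.3043 = 26.5439.
x̄₁ − x̄₂ = 835 − 725 = 110.0000.
CI: 110.0000 ± 26.5439 = (83.46, 136.54).

(83.46, 136.54)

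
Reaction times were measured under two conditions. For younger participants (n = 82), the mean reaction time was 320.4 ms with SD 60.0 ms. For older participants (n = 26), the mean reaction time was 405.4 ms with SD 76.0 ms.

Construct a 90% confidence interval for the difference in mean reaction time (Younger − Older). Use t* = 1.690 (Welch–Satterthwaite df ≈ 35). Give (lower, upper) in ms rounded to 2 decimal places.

Per-group SEs: s₁/√n₁ = 60.0/√82 = 6.6259, s₂/√n₂ = 76.0/√26 = 14.9048.
Unpooled SE of the difference: √(43.90255081 + 222.15306304) = 16.3112.
Margin of error = t* · SE = 1.690 × 16.3112 = 27.5659.
x̄₁ − x̄₂ = 320.4 − 405.4 = -85.0000.
CI: -85.0000 ± 27.5659 = (-112.57, -57.43).

(-112.57, -57.43)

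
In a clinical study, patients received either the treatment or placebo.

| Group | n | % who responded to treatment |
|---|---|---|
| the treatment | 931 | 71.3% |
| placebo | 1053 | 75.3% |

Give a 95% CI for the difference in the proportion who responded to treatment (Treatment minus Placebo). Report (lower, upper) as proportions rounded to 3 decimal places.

SE₁ = √(p̂₁(1−p̂₁)/n₁) = √(0.7130·0.2870/931) = 0.01483; SE₂ = √(0.7530·0.2470/1053) = 0.01329.
Independent samples: SE of the difference = √(SE₁² + SE₂²) = √(0.0002199289 + 0.0001766241) = 0.01991.
z* for 95% confidence is 1.960, so the margin of error is 1.960 × 0.01991 = 0.03902.
Point estimate p̂₁ − p̂₂ = 0.7130 − 0.7530 = -0.0400.
-0.0400 ± 0.03902 → (-0.079, -0.001).

(-0.079, -0.001)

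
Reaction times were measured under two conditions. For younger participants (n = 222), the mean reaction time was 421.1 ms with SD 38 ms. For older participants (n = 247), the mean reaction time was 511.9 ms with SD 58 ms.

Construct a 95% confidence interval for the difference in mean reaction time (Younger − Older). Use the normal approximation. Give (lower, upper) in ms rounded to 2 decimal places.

Per-group SEs: s₁/√n₁ = 38/√222 = 2.5504, s₂/√n₂ = 58/√247 = 3.6905.
Unpooled SE of the difference: √(6.50454016 + 13.61979025) = 4.4860.
Margin of error = z* · SE = 1.960 × 4.4860 = 8.7926.
x̄₁ − x̄₂ = 421.1 − 511.9 = -90.8000.
CI: -90.8000 ± 8.7926 = (-99.59, -82.01).

(-99.59, -82.01)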